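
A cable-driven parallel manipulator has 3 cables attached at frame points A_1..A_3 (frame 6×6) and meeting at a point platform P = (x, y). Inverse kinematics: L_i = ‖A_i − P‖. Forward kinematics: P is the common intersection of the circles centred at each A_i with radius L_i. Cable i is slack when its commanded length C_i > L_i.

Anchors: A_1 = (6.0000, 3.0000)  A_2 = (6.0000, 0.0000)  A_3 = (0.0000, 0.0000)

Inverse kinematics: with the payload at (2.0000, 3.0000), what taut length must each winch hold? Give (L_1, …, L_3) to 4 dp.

(4.0000, 5.0000, 3.6056)

cable 1: Δx=4.0000, Δy=0.0000; L_1 = √(Δx²+Δy²) = 4.0000
cable 2: Δx=4.0000, Δy=-3.0000; L_2 = √(Δx²+Δy²) = 5.0000
cable 3: Δx=-2.0000, Δy=-3.0000; L_3 = √(Δx²+Δy²) = 3.6056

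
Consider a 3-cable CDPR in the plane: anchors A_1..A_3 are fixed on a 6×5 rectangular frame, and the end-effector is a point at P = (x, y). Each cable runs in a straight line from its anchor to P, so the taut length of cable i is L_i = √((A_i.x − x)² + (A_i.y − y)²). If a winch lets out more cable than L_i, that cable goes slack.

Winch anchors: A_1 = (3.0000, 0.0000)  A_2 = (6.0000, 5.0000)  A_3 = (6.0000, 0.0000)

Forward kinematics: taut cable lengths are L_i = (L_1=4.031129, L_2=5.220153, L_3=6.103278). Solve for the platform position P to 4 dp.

expand ‖A_i−P‖²=L_i² and subtract eq 1 (c_i ≔ ‖A_i‖²−L_i²)
c_1 = 9.0000+0.0000−16.2500 = -7.2500
eq1−eq2 → [-6.0000  -10.0000]·P = -41.0000
eq1−eq3 → [-6.0000  0.0000]·P = -6.0000
2×2 solve → P = (1.0000, 3.5000)

(1.0000, 3.5000)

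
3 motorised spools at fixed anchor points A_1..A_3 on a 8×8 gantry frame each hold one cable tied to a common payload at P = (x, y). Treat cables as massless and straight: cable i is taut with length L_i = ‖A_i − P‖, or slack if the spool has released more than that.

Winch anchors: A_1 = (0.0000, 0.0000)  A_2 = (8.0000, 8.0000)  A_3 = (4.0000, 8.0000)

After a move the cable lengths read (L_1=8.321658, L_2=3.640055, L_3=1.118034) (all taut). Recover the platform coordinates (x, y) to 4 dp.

circle eqns → linear via eq_j − eq_1; set q_j = A_j·A_j − L_j²
q_1 = 0.0000+0.0000−69.2500 = -69.2500
-16.0000·x − 16.0000·y = q_1−q_2 = -184.0000
-8.0000·x − 16.0000·y = q_1−q_3 = -148.0000
solve first two rows → x=4.5000, y=7.0000

(4.5000, 7.0000)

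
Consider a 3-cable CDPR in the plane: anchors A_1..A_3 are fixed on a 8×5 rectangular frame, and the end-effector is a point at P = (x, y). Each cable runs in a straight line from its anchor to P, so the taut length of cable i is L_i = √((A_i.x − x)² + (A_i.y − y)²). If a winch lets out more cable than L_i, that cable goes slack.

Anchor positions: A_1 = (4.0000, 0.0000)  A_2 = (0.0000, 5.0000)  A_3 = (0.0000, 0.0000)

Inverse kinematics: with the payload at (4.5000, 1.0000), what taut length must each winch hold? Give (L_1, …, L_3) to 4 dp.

(1.1180, 6.0208, 4.6098)

cable 1: Δx=-0.5000, Δy=-1.0000; L_1 = √(Δx²+Δy²) = 1.1180
cable 2: Δx=-4.5000, Δy=4.0000; L_2 = √(Δx²+Δy²) = 6.0208
cable 3: Δx=-4.5000, Δy=-1.0000; L_3 = √(Δx²+Δy²) = 4.6098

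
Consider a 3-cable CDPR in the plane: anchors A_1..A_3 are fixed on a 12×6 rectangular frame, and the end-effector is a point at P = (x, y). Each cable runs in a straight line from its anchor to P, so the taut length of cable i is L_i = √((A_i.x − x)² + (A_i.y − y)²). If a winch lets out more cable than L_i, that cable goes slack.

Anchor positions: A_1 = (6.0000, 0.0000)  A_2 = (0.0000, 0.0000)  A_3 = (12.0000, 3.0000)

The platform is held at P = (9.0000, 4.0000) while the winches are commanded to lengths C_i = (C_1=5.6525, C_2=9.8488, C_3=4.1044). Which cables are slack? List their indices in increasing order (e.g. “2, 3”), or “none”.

cable 1: L_1 = ‖A_1−P‖ = 5.0000;  C_1 = 5.6525 → slack
cable 2: L_2 = ‖A_2−P‖ = 9.8489;  C_2 = 9.8488 → taut
cable 3: L_3 = ‖A_3−P‖ = 3.1623;  C_3 = 4.1044 → slack

1, 3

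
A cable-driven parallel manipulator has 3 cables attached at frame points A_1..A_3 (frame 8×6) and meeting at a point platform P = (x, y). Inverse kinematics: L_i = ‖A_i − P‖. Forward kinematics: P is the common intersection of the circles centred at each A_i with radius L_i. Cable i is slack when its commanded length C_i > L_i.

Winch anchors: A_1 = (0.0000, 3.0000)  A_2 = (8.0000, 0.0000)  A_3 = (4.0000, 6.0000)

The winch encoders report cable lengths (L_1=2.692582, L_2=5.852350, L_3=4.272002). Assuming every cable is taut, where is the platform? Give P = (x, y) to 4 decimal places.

each cable: (A_i−P)·(A_i−P) = L_i²; let k_i = ‖A_i‖²−L_i²
k_1 = 0.0000+9.0000−7.2500 = 1.7500
row 1: -16.0000x + 6.0000y = -28.0000  (k_2=29.7500)
row 2: -8.0000x − 6.0000y = -32.0000  (k_3=33.7500)
Cramer on rows 1–2 → x = 2.5000, y = 2.0000

(2.5000, 2.0000)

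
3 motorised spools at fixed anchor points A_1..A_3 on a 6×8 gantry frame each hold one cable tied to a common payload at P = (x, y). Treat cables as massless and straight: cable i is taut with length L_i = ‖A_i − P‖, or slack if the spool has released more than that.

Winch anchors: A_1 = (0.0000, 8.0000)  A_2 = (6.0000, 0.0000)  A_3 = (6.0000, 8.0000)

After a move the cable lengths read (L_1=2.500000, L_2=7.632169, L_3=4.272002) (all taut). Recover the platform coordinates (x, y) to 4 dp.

each cable: (A_i−P)·(A_i−P) = L_i²; let c_i = ‖A_i‖²−L_i²
c_1 = 0.0000+64.0000−6.2500 = 57.7500
row 1: -12.0000x + 16.0000y = 80.0000  (c_2=-22.2500)
row 2: -12.0000x + 0.0000y = -24.0000  (c_3=81.7500)
Cramer on rows 1–2 → x = 2.0000, y = 6.5000

(2.0000, 6.5000)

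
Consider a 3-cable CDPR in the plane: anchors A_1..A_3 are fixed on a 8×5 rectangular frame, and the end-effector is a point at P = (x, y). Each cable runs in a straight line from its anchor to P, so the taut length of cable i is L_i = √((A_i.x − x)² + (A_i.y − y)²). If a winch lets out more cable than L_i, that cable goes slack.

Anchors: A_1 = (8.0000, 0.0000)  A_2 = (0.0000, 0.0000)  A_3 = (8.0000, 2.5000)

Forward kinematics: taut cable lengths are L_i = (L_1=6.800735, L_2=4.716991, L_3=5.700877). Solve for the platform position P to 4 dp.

(2.5000, 4.0000)

circle eqns → linear via eq_j − eq_1; set c_j = A_j·A_j − L_j²
c_1 = 64.0000+0.0000−46.2500 = 17.7500
16.0000·x + 0.0000·y = c_1−c_2 = 40.0000
0.0000·x − 5.0000·y = c_1−c_3 = -20.0000
solve first two rows → x=2.5000, y=4.0000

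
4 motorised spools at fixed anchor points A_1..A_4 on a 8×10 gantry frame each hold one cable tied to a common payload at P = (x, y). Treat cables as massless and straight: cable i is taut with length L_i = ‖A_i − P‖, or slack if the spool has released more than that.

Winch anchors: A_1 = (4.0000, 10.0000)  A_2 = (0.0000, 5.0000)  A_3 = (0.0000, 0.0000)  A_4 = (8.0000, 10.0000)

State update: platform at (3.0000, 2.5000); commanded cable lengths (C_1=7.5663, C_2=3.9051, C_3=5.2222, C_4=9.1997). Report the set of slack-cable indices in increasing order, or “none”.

i=1: geometric 7.5664 vs commanded 7.5663 ⇒ taut
i=2: geometric 3.9051 vs commanded 3.9051 ⇒ taut
i=3: geometric 3.9051 vs commanded 5.2222 ⇒ slack
i=4: geometric 9.0139 vs commanded 9.1997 ⇒ slack

3, 4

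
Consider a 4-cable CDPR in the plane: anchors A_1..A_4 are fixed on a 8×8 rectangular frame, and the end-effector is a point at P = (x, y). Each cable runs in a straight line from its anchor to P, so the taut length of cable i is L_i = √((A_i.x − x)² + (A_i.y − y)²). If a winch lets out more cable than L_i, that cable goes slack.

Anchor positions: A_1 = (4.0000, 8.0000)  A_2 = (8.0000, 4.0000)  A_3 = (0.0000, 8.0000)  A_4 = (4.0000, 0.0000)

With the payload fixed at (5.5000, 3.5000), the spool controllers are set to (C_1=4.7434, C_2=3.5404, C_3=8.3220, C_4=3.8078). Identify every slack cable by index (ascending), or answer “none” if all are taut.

i=1: geometric 4.7434 vs commanded 4.7434 ⇒ taut
i=2: geometric 2.5495 vs commanded 3.5404 ⇒ slack
i=3: geometric 7.1063 vs commanded 8.3220 ⇒ slack
i=4: geometric 3.8079 vs commanded 3.8078 ⇒ taut

2, 3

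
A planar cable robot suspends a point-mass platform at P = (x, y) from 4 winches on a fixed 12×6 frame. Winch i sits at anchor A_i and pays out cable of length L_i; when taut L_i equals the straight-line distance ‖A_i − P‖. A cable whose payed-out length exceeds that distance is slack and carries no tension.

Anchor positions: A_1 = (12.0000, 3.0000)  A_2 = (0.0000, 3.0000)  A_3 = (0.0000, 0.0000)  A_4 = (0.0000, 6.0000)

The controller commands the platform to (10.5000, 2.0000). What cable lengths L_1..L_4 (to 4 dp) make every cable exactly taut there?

cable 1: Δx=1.5000, Δy=1.0000; L_1 = √(Δx²+Δy²) = 1.8028
cable 2: Δx=-10.5000, Δy=1.0000; L_2 = √(Δx²+Δy²) = 10.5475
cable 3: Δx=-10.5000, Δy=-2.0000; L_3 = √(Δx²+Δy²) = 10.6888
cable 4: Δx=-10.5000, Δy=4.0000; L_4 = √(Δx²+Δy²) = 11.2361

(1.8028, 10.5475, 10.6888, 11.2361)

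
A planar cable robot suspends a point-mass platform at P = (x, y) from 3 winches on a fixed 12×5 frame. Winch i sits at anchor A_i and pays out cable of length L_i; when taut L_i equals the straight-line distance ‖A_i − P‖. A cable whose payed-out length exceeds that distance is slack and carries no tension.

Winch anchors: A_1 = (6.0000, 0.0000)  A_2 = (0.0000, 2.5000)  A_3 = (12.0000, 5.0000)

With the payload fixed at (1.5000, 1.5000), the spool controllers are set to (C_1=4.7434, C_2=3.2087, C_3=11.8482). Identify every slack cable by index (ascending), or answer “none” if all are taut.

2, 3

cable 1: L_1 = ‖A_1−P‖ = 4.7434;  C_1 = 4.7434 → taut
cable 2: L_2 = ‖A_2−P‖ = 1.8028;  C_2 = 3.2087 → slack
cable 3: L_3 = ‖A_3−P‖ = 11.0680;  C_3 = 11.8482 → slack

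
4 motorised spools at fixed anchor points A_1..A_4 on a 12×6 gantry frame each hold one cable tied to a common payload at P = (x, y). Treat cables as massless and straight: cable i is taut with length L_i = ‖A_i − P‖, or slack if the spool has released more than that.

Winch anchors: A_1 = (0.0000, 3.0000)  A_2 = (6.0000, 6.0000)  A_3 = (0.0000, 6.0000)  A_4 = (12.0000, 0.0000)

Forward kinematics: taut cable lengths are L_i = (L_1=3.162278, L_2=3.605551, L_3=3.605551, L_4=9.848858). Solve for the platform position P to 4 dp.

expand ‖A_i−P‖²=L_i² and subtract eq 1 (q_i ≔ ‖A_i‖²−L_i²)
q_1 = 0.0000+9.0000−10.0000 = -1.0000
eq1−eq2 → [-12.0000  -6.0000]·P = -60.0000
eq1−eq3 → [0.0000  -6.0000]·P = -24.0000
eq1−eq4 → [-24.0000  6.0000]·P = -48.0000
2×2 solve → P = (3.0000, 4.0000)
check cable 4: ‖A_4−P‖² = 97.0000 ≈ L_4² = 97.0000 ✓

(3.0000, 4.0000)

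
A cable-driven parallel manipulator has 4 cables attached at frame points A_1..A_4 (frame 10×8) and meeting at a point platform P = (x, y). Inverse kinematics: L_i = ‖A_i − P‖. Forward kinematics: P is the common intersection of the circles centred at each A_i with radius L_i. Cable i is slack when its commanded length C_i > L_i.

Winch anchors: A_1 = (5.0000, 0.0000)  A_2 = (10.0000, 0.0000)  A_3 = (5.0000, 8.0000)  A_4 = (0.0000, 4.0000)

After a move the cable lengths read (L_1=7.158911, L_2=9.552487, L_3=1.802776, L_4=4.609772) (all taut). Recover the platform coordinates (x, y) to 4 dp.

circle eqns → linear via eq_j − eq_1; set k_j = A_j·A_j − L_j²
k_1 = 25.0000+0.0000−51.2500 = -26.2500
-10.0000·x + 0.0000·y = k_1−k_2 = -35.0000
0.0000·x − 16.0000·y = k_1−k_3 = -112.0000
10.0000·x − 8.0000·y = k_1−k_4 = -21.0000
solve first two rows → x=3.5000, y=7.0000
check cable 4: ‖A_4−P‖² = 21.2500 ≈ L_4² = 21.2500 ✓

(3.5000, 7.0000)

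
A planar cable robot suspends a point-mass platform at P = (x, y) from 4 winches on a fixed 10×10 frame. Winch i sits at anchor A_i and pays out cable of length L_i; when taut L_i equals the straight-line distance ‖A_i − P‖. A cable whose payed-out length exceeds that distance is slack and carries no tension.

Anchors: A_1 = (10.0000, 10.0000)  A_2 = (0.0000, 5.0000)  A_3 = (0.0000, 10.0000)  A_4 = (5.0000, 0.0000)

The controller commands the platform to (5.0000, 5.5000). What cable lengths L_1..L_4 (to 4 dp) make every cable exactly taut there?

L_1 = √((10.0000−5.0000)² + (10.0000−5.5000)²) = 6.7268
L_2 = √((0.0000−5.0000)² + (5.0000−5.5000)²) = 5.0249
L_3 = √((0.0000−5.0000)² + (10.0000−5.5000)²) = 6.7268
L_4 = √((5.0000−5.0000)² + (0.0000−5.5000)²) = 5.5000

(6.7268, 5.0249, 6.7268, 5.5000)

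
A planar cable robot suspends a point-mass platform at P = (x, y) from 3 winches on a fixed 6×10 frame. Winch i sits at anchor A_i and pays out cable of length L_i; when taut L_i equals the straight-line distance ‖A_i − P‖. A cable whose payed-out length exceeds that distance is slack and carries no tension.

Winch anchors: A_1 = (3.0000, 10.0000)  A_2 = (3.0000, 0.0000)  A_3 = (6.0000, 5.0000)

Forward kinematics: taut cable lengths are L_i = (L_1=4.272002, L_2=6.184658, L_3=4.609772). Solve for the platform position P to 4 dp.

(1.5000, 6.0000)

expand ‖A_i−P‖²=L_i² and subtract eq 1 (c_i ≔ ‖A_i‖²−L_i²)
c_1 = 9.0000+100.0000−18.2500 = 90.7500
eq1−eq2 → [0.0000  20.0000]·P = 120.0000
eq1−eq3 → [-6.0000  10.0000]·P = 51.0000
2×2 solve → P = (1.5000, 6.0000)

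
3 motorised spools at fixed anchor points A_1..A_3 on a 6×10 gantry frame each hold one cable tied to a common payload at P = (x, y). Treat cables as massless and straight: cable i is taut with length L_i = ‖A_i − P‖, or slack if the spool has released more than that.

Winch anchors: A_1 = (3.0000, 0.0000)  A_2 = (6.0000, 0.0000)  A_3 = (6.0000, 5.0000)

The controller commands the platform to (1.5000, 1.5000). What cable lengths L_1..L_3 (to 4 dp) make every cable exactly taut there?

L_1 = √((3.0000−1.5000)² + (0.0000−1.5000)²) = 2.1213
L_2 = √((6.0000−1.5000)² + (0.0000−1.5000)²) = 4.7434
L_3 = √((6.0000−1.5000)² + (5.0000−1.5000)²) = 5.7009

(2.1213, 4.7434, 5.7009)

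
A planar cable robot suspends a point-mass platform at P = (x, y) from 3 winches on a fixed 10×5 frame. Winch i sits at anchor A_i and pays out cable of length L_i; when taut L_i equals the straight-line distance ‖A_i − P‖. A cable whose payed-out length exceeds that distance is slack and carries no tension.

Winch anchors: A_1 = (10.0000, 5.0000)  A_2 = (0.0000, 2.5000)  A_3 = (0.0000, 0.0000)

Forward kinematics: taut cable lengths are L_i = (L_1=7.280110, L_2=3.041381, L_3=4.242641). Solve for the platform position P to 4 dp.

(3.0000, 3.0000)

expand ‖A_i−P‖²=L_i² and subtract eq 1 (q_i ≔ ‖A_i‖²−L_i²)
q_1 = 100.0000+25.0000−53.0000 = 72.0000
eq1−eq2 → [20.0000  5.0000]·P = 75.0000
eq1−eq3 → [20.0000  10.0000]·P = 90.0000
2×2 solve → P = (3.0000, 3.0000)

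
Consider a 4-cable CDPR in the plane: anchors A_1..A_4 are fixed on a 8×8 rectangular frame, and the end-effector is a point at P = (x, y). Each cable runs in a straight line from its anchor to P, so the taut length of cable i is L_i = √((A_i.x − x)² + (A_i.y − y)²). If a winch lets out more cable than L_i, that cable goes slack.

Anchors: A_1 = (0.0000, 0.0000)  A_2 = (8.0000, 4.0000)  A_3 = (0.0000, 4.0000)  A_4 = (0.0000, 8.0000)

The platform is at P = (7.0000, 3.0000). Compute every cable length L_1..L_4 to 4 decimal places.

(7.6158, 1.4142, 7.0711, 8.6023)

cable 1: Δx=-7.0000, Δy=-3.0000; L_1 = √(Δx²+Δy²) = 7.6158
cable 2: Δx=1.0000, Δy=1.0000; L_2 = √(Δx²+Δy²) = 1.4142
cable 3: Δx=-7.0000, Δy=1.0000; L_3 = √(Δx²+Δy²) = 7.0711
cable 4: Δx=-7.0000, Δy=5.0000; L_4 = √(Δx²+Δy²) = 8.6023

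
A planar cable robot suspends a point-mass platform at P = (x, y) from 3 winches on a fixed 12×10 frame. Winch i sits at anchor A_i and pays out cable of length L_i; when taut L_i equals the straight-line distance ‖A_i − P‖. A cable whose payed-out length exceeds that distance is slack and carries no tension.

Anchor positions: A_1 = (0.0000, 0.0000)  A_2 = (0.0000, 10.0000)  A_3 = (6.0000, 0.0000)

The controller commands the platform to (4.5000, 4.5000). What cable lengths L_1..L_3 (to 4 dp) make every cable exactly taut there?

(6.3640, 7.1063, 4.7434)

L_1 = √((0.0000−4.5000)² + (0.0000−4.5000)²) = 6.3640
L_2 = √((0.0000−4.5000)² + (10.0000−4.5000)²) = 7.1063
L_3 = √((6.0000−4.5000)² + (0.0000−4.5000)²) = 4.7434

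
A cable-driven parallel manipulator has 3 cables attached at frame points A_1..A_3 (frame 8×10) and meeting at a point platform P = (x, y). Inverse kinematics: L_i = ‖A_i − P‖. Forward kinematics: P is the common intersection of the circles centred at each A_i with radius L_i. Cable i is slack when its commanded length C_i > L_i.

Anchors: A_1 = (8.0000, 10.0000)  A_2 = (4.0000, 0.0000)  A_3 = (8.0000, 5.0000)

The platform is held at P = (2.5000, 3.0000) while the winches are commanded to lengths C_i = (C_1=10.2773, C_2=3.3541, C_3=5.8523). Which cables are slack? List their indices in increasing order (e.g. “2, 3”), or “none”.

cable 1: √((5.5000)²+(7.0000)²)=8.9022, C_1=10.2773: slack
cable 2: √((1.5000)²+(-3.0000)²)=3.3541, C_2=3.3541: taut
cable 3: √((5.5000)²+(2.0000)²)=5.8523, C_3=5.8523: taut

1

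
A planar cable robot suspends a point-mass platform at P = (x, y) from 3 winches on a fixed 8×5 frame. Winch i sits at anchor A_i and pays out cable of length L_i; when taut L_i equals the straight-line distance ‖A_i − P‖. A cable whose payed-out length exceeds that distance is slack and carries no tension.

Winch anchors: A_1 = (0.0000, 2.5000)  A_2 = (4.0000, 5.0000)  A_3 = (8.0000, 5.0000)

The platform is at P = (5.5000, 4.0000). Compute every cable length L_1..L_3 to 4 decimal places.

L_1 = √((0.0000−5.5000)² + (2.5000−4.0000)²) = 5.7009
L_2 = √((4.0000−5.5000)² + (5.0000−4.0000)²) = 1.8028
L_3 = √((8.0000−5.5000)² + (5.0000−4.0000)²) = 2.6926

(5.7009, 1.8028, 2.6926)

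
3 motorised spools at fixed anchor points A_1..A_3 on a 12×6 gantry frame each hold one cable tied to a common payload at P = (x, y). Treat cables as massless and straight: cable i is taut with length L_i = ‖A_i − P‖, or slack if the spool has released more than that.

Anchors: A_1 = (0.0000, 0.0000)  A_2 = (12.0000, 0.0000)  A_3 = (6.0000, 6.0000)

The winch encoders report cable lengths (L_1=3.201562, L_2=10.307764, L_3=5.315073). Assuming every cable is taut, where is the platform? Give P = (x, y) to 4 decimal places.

(2.0000, 2.5000)

each cable: (A_i−P)·(A_i−P) = L_i²; let q_i = ‖A_i‖²−L_i²
q_1 = 0.0000+0.0000−10.2500 = -10.2500
row 1: -24.0000x + 0.0000y = -48.0000  (q_2=37.7500)
row 2: -12.0000x − 12.0000y = -54.0000  (q_3=43.7500)
Cramer on rows 1–2 → x = 2.0000, y = 2.5000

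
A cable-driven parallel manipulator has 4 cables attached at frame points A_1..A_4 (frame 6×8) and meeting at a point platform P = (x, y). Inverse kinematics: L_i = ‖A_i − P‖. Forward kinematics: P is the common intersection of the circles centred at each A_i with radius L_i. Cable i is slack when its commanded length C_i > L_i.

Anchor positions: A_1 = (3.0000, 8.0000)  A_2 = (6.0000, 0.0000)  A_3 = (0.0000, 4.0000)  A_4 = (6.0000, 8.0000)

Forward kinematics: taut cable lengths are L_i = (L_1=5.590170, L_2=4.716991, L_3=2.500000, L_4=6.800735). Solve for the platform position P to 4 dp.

(2.0000, 2.5000)

each cable: (A_i−P)·(A_i−P) = L_i²; let q_i = ‖A_i‖²−L_i²
q_1 = 9.0000+64.0000−31.2500 = 41.7500
row 1: -6.0000x + 16.0000y = 28.0000  (q_2=13.7500)
row 2: 6.0000x + 8.0000y = 32.0000  (q_3=9.7500)
row 3: -6.0000x + 0.0000y = -12.0000  (q_4=53.7500)
Cramer on rows 1–2 → x = 2.0000, y = 2.5000
check cable 4: ‖A_4−P‖² = 46.2500 ≈ L_4² = 46.2500 ✓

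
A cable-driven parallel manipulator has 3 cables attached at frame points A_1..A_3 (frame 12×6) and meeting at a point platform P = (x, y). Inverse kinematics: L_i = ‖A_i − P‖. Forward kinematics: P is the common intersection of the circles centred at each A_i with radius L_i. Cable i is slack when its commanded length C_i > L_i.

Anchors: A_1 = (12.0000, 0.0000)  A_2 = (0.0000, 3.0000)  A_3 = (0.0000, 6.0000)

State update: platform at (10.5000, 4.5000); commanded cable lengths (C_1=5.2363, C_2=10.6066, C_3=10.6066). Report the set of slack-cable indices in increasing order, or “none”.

cable 1: √((1.5000)²+(-4.5000)²)=4.7434, C_1=5.2363: slack
cable 2: √((-10.5000)²+(-1.5000)²)=10.6066, C_2=10.6066: taut
cable 3: √((-10.5000)²+(1.5000)²)=10.6066, C_3=10.6066: taut

1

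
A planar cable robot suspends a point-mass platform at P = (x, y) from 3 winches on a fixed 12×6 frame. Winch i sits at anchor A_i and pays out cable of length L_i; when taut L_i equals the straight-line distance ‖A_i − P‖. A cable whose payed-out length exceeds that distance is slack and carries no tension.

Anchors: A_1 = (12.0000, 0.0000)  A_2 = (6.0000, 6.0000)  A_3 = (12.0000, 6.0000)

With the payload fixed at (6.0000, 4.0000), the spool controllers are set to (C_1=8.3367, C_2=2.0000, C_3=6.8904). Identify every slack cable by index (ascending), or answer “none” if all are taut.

i=1: geometric 7.2111 vs commanded 8.3367 ⇒ slack
i=2: geometric 2.0000 vs commanded 2.0000 ⇒ taut
i=3: geometric 6.3246 vs commanded 6.8904 ⇒ slack

1, 3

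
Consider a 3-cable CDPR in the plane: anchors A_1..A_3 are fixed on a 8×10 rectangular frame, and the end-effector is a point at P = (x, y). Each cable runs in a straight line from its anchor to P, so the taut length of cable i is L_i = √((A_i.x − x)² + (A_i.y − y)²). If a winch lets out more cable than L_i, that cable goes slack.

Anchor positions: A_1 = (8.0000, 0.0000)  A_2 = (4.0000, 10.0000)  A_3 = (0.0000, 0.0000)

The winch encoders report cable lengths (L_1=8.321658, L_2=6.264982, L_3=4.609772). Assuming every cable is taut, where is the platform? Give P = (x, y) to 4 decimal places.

(1.0000, 4.5000)

circle eqns → linear via eq_j − eq_1; set k_j = A_j·A_j − L_j²
k_1 = 64.0000+0.0000−69.2500 = -5.2500
8.0000·x − 20.0000·y = k_1−k_2 = -82.0000
16.0000·x + 0.0000·y = k_1−k_3 = 16.0000
solve first two rows → x=1.0000, y=4.5000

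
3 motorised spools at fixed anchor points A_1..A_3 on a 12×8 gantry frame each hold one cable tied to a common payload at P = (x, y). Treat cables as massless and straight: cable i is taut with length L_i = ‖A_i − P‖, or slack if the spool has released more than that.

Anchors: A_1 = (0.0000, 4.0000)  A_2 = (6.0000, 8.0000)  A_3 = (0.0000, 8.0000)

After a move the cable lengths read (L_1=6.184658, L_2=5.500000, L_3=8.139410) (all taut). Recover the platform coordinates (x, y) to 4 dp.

(6.0000, 2.5000)

each cable: (A_i−P)·(A_i−P) = L_i²; let k_i = ‖A_i‖²−L_i²
k_1 = 0.0000+16.0000−38.2500 = -22.2500
row 1: -12.0000x − 8.0000y = -92.0000  (k_2=69.7500)
row 2: 0.0000x − 8.0000y = -20.0000  (k_3=-2.2500)
Cramer on rows 1–2 → x = 6.0000, y = 2.5000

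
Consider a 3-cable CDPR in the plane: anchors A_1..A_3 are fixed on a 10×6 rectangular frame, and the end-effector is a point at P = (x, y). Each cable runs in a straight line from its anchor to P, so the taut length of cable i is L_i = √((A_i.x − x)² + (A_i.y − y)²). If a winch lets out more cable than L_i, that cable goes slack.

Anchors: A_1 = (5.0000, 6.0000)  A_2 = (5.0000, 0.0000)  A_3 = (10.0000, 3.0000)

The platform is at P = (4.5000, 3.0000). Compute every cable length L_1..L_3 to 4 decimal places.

(3.0414, 3.0414, 5.5000)

cable 1: Δx=0.5000, Δy=3.0000; L_1 = √(Δx²+Δy²) = 3.0414
cable 2: Δx=0.5000, Δy=-3.0000; L_2 = √(Δx²+Δy²) = 3.0414
cable 3: Δx=5.5000, Δy=0.0000; L_3 = √(Δx²+Δy²) = 5.5000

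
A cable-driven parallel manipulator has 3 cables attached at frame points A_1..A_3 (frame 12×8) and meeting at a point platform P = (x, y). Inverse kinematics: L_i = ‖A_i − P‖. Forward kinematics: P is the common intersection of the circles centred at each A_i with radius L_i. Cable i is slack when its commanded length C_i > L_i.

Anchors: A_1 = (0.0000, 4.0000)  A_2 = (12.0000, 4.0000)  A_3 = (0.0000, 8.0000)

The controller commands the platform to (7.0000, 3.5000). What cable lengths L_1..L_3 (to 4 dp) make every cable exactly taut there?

(7.0178, 5.0249, 8.3217)

cable 1: Δx=-7.0000, Δy=0.5000; L_1 = √(Δx²+Δy²) = 7.0178
cable 2: Δx=5.0000, Δy=0.5000; L_2 = √(Δx²+Δy²) = 5.0249
cable 3: Δx=-7.0000, Δy=4.5000; L_3 = √(Δx²+Δy²) = 8.3217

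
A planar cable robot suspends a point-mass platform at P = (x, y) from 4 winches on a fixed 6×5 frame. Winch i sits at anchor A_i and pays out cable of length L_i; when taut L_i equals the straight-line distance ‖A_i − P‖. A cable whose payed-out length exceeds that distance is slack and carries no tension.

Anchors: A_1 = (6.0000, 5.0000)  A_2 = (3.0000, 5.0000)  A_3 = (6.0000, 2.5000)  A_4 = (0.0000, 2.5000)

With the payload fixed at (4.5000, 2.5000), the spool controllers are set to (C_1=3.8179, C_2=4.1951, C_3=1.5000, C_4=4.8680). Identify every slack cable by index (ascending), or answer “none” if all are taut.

1, 2, 4

i=1: geometric 2.9155 vs commanded 3.8179 ⇒ slack
i=2: geometric 2.9155 vs commanded 4.1951 ⇒ slack
i=3: geometric 1.5000 vs commanded 1.5000 ⇒ taut
i=4: geometric 4.5000 vs commanded 4.8680 ⇒ slack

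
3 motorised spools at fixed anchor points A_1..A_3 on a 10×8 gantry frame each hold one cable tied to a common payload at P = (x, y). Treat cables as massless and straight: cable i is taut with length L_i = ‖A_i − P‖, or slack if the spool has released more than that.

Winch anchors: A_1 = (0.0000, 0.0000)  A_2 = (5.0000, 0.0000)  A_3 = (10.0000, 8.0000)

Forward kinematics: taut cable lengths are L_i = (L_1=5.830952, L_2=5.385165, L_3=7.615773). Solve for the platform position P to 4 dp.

(3.0000, 5.0000)

each cable: (A_i−P)·(A_i−P) = L_i²; let k_i = ‖A_i‖²−L_i²
k_1 = 0.0000+0.0000−34.0000 = -34.0000
row 1: -10.0000x + 0.0000y = -30.0000  (k_2=-4.0000)
row 2: -20.0000x − 16.0000y = -140.0000  (k_3=106.0000)
Cramer on rows 1–2 → x = 3.0000, y = 5.0000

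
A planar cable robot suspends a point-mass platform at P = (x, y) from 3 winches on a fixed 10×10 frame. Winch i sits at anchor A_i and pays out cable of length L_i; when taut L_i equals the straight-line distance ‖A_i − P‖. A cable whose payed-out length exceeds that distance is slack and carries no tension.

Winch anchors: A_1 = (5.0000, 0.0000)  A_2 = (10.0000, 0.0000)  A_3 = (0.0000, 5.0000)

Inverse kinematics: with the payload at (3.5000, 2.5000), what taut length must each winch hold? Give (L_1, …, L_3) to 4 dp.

(2.9155, 6.9642, 4.3012)

L_1 = √((5.0000−3.5000)² + (0.0000−2.5000)²) = 2.9155
L_2 = √((10.0000−3.5000)² + (0.0000−2.5000)²) = 6.9642
L_3 = √((0.0000−3.5000)² + (5.0000−2.5000)²) = 4.3012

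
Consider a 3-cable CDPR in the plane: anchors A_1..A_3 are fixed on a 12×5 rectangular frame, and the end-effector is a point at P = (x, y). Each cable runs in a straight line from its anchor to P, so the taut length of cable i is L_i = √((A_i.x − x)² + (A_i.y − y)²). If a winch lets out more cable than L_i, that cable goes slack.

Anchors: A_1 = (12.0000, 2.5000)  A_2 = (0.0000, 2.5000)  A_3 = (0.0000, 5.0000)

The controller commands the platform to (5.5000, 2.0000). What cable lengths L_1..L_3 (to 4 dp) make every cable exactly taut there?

(6.5192, 5.5227, 6.2650)

L_1 = √((12.0000−5.5000)² + (2.5000−2.0000)²) = 6.5192
L_2 = √((0.0000−5.5000)² + (2.5000−2.0000)²) = 5.5227
L_3 = √((0.0000−5.5000)² + (5.0000−2.0000)²) = 6.2650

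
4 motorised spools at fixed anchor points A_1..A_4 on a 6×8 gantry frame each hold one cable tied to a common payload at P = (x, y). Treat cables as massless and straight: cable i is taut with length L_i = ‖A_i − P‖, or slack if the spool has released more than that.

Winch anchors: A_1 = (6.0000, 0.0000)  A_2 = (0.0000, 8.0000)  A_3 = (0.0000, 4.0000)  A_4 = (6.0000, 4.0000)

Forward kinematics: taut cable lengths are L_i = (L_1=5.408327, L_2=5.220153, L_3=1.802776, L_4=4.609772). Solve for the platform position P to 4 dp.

circle eqns → linear via eq_j − eq_1; set c_j = A_j·A_j − L_j²
c_1 = 36.0000+0.0000−29.2500 = 6.7500
12.0000·x − 16.0000·y = c_1−c_2 = -30.0000
12.0000·x − 8.0000·y = c_1−c_3 = -6.0000
0.0000·x − 8.0000·y = c_1−c_4 = -24.0000
solve first two rows → x=1.5000, y=3.0000
check cable 4: ‖A_4−P‖² = 21.2500 ≈ L_4² = 21.2500 ✓

(1.5000, 3.0000)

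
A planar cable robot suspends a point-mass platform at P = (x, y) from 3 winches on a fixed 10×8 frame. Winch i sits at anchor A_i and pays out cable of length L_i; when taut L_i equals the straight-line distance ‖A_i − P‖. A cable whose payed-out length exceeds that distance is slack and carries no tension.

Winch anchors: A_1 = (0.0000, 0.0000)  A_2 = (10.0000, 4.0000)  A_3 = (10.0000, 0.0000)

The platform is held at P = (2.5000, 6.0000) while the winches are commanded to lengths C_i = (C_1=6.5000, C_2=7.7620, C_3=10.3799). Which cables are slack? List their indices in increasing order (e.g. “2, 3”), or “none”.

cable 1: √((-2.5000)²+(-6.0000)²)=6.5000, C_1=6.5000: taut
cable 2: √((7.5000)²+(-2.0000)²)=7.7621, C_2=7.7620: taut
cable 3: √((7.5000)²+(-6.0000)²)=9.6047, C_3=10.3799: slack

3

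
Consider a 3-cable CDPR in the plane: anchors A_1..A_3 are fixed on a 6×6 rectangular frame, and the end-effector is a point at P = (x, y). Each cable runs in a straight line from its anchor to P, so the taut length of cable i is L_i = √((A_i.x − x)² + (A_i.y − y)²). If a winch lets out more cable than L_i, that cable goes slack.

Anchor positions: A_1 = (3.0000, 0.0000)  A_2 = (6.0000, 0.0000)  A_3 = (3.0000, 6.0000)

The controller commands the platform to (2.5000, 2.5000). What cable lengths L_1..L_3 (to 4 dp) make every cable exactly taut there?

cable 1: Δx=0.5000, Δy=-2.5000; L_1 = √(Δx²+Δy²) = 2.5495
cable 2: Δx=3.5000, Δy=-2.5000; L_2 = √(Δx²+Δy²) = 4.3012
cable 3: Δx=0.5000, Δy=3.5000; L_3 = √(Δx²+Δy²) = 3.5355

(2.5495, 4.3012, 3.5355)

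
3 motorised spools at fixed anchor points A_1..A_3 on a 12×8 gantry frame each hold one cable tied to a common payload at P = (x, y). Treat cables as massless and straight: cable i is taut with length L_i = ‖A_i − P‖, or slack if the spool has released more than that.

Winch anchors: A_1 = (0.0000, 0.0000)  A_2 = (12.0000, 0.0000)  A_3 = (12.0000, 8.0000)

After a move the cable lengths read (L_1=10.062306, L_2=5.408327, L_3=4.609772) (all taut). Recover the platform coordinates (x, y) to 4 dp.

(9.0000, 4.5000)

each cable: (A_i−P)·(A_i−P) = L_i²; let k_i = ‖A_i‖²−L_i²
k_1 = 0.0000+0.0000−101.2500 = -101.2500
row 1: -24.0000x + 0.0000y = -216.0000  (k_2=114.7500)
row 2: -24.0000x − 16.0000y = -288.0000  (k_3=186.7500)
Cramer on rows 1–2 → x = 9.0000, y = 4.5000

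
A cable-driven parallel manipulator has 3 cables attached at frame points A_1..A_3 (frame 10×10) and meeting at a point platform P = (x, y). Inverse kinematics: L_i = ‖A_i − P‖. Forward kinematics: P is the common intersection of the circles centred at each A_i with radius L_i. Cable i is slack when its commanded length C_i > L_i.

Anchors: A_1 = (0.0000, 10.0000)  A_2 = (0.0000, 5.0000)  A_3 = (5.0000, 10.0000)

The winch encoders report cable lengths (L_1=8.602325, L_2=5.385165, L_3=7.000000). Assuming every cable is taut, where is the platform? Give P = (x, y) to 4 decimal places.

circle eqns → linear via eq_j − eq_1; set c_j = A_j·A_j − L_j²
c_1 = 0.0000+100.0000−74.0000 = 26.0000
0.0000·x + 10.0000·y = c_1−c_2 = 30.0000
-10.0000·x + 0.0000·y = c_1−c_3 = -50.0000
solve first two rows → x=5.0000, y=3.0000

(5.0000, 3.0000)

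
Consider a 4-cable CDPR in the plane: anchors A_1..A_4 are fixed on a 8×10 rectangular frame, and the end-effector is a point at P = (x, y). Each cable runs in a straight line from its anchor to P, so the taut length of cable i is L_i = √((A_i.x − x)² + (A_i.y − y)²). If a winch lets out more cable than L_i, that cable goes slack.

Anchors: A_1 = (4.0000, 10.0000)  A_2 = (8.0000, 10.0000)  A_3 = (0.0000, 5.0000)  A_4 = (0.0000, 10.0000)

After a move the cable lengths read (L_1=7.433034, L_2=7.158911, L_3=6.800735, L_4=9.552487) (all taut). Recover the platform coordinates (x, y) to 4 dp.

(6.5000, 3.0000)

expand ‖A_i−P‖²=L_i² and subtract eq 1 (k_i ≔ ‖A_i‖²−L_i²)
k_1 = 16.0000+100.0000−55.2500 = 60.7500
eq1−eq2 → [-8.0000  0.0000]·P = -52.0000
eq1−eq3 → [8.0000  10.0000]·P = 82.0000
eq1−eq4 → [8.0000  0.0000]·P = 52.0000
2×2 solve → P = (6.5000, 3.0000)
check cable 4: ‖A_4−P‖² = 91.2500 ≈ L_4² = 91.2500 ✓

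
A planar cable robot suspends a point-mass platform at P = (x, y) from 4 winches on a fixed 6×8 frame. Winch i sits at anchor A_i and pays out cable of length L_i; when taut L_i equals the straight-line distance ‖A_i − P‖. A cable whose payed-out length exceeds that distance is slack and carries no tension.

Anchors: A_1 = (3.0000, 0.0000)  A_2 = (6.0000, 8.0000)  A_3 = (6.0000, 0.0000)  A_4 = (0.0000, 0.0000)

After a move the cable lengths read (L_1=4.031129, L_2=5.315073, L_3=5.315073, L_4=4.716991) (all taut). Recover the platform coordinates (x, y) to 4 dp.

expand ‖A_i−P‖²=L_i² and subtract eq 1 (q_i ≔ ‖A_i‖²−L_i²)
q_1 = 9.0000+0.0000−16.2500 = -7.2500
eq1−eq2 → [-6.0000  -16.0000]·P = -79.0000
eq1−eq3 → [-6.0000  0.0000]·P = -15.0000
eq1−eq4 → [6.0000  0.0000]·P = 15.0000
2×2 solve → P = (2.5000, 4.0000)
check cable 4: ‖A_4−P‖² = 22.2500 ≈ L_4² = 22.2500 ✓

(2.5000, 4.0000)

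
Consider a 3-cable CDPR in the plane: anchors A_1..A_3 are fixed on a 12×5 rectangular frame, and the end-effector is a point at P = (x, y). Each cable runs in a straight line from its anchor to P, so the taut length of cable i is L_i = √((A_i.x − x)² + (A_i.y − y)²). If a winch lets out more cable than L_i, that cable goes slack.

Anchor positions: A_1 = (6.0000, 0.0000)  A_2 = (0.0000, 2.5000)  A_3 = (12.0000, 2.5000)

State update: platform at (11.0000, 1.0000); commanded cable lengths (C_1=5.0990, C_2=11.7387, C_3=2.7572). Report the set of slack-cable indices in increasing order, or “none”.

cable 1: L_1 = ‖A_1−P‖ = 5.0990;  C_1 = 5.0990 → taut
cable 2: L_2 = ‖A_2−P‖ = 11.1018;  C_2 = 11.7387 → slack
cable 3: L_3 = ‖A_3−P‖ = 1.8028;  C_3 = 2.7572 → slack

2, 3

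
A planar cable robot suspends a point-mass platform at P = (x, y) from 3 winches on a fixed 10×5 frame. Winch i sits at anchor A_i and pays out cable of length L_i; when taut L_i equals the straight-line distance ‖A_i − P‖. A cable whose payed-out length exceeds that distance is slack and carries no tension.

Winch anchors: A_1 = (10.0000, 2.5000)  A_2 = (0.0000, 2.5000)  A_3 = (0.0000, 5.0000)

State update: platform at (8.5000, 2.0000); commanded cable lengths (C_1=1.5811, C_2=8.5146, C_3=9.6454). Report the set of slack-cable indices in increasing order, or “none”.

cable 1: L_1 = ‖A_1−P‖ = 1.5811;  C_1 = 1.5811 → taut
cable 2: L_2 = ‖A_2−P‖ = 8.5147;  C_2 = 8.5146 → taut
cable 3: L_3 = ‖A_3−P‖ = 9.0139;  C_3 = 9.6454 → slack

3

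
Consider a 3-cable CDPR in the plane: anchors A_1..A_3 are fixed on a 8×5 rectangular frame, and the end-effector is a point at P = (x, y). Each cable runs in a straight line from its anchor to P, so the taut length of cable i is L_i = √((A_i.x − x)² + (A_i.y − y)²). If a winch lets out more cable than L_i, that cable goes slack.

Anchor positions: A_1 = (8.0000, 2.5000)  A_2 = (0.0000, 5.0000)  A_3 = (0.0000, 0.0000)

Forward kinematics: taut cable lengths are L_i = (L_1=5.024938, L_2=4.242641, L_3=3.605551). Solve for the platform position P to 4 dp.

expand ‖A_i−P‖²=L_i² and subtract eq 1 (c_i ≔ ‖A_i‖²−L_i²)
c_1 = 64.0000+6.2500−25.2500 = 45.0000
eq1−eq2 → [16.0000  -5.0000]·P = 38.0000
eq1−eq3 → [16.0000  5.0000]·P = 58.0000
2×2 solve → P = (3.0000, 2.0000)

(3.0000, 2.0000)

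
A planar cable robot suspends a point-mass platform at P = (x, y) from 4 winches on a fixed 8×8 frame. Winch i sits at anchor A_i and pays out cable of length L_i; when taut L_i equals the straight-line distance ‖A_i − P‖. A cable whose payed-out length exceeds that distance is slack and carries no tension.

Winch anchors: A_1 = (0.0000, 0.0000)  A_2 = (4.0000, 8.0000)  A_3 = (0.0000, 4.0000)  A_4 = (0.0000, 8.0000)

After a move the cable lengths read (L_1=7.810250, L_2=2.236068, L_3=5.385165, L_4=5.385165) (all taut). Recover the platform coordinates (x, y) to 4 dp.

(5.0000, 6.0000)

each cable: (A_i−P)·(A_i−P) = L_i²; let k_i = ‖A_i‖²−L_i²
k_1 = 0.0000+0.0000−61.0000 = -61.0000
row 1: -8.0000x − 16.0000y = -136.0000  (k_2=75.0000)
row 2: 0.0000x − 8.0000y = -48.0000  (k_3=-13.0000)
row 3: 0.0000x − 16.0000y = -96.0000  (k_4=35.0000)
Cramer on rows 1–2 → x = 5.0000, y = 6.0000
check cable 4: ‖A_4−P‖² = 29.0000 ≈ L_4² = 29.0000 ✓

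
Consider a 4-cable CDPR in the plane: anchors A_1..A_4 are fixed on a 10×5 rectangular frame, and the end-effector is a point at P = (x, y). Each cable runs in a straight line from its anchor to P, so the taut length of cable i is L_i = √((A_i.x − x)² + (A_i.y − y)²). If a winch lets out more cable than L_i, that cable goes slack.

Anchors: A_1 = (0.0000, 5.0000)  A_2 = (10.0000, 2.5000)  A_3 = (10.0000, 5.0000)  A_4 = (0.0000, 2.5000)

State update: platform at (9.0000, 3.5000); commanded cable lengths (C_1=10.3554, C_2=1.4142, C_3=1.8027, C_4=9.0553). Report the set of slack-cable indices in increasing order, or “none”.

1

i=1: geometric 9.1241 vs commanded 10.3554 ⇒ slack
i=2: geometric 1.4142 vs commanded 1.4142 ⇒ taut
i=3: geometric 1.8028 vs commanded 1.8027 ⇒ taut
i=4: geometric 9.0554 vs commanded 9.0553 ⇒ taut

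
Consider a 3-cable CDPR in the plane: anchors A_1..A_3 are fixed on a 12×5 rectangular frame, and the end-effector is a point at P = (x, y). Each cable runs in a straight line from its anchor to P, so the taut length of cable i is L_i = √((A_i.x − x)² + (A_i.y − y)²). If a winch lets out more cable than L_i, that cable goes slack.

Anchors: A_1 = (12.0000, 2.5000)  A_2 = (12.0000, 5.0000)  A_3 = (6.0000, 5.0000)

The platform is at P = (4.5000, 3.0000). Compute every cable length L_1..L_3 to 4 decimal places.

(7.5166, 7.7621, 2.5000)

cable 1: Δx=7.5000, Δy=-0.5000; L_1 = √(Δx²+Δy²) = 7.5166
cable 2: Δx=7.5000, Δy=2.0000; L_2 = √(Δx²+Δy²) = 7.7621
cable 3: Δx=1.5000, Δy=2.0000; L_3 = √(Δx²+Δy²) = 2.5000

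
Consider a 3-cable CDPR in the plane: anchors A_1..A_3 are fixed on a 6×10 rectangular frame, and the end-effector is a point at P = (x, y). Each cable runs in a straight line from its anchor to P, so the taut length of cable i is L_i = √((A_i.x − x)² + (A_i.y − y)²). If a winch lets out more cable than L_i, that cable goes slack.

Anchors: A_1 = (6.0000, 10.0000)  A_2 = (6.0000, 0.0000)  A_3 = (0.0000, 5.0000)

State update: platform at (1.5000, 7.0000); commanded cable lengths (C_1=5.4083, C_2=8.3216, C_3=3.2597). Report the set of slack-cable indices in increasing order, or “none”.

3

i=1: geometric 5.4083 vs commanded 5.4083 ⇒ taut
i=2: geometric 8.3217 vs commanded 8.3216 ⇒ taut
i=3: geometric 2.5000 vs commanded 3.2597 ⇒ slack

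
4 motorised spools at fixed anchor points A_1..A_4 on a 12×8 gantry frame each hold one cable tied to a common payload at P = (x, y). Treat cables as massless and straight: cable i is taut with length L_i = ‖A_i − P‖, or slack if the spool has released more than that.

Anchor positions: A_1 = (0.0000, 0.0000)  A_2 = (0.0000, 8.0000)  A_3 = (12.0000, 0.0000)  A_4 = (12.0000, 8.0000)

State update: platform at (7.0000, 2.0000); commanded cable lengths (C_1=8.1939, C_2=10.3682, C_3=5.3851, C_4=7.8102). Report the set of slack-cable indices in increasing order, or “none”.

i=1: geometric 7.2801 vs commanded 8.1939 ⇒ slack
i=2: geometric 9.2195 vs commanded 10.3682 ⇒ slack
i=3: geometric 5.3852 vs commanded 5.3851 ⇒ taut
i=4: geometric 7.8102 vs commanded 7.8102 ⇒ taut

1, 2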